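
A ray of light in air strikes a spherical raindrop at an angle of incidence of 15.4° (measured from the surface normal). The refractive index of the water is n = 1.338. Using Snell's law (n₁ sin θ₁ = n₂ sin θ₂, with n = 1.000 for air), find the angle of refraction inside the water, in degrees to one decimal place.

Snell: sin θ_r = sin θ_i / n = sin 15.4° / 1.338 = 0.2656 / 1.338 = 0.1985.
θ_r = arcsin(0.1985) = 11.45°.

11.4°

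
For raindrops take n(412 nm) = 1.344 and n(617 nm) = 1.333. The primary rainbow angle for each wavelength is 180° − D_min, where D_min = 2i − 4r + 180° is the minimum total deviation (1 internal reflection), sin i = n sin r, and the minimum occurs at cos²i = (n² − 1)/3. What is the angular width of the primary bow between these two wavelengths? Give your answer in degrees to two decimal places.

1.57°

At 412 nm (n = 1.344): cos²i = 0.26878 → i = 58.772°, r = 39.512°, D_min = 139.495°, rainbow angle = 40.505°.
At 617 nm (n = 1.333): cos²i = 0.25896 → i = 59.410°, r = 40.225°, D_min = 137.922°, rainbow angle = 42.078°.
Angular width = |40.505° − 42.078°| = 1.573°.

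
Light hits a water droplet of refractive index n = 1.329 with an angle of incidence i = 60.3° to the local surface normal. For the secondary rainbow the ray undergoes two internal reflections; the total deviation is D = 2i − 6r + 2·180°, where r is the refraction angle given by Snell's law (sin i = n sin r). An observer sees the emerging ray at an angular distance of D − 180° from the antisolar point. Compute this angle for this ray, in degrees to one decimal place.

sin r = sin 60.3° / 1.329 = 0.8686/1.329 = 0.6536; r = 40.81°.
D = 2·60.3° − 6·40.81° + 2·180° = 120.60° − 244.88° + 360° = 235.72°.
Angle from antisolar point = D − 180° = 55.72°.

55.7°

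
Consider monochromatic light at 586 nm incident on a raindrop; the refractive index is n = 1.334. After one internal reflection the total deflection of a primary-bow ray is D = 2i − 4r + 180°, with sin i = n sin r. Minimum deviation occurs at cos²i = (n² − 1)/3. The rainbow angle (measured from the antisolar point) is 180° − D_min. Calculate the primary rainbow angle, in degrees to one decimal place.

cos²i = (1.77956 − 1)/3 = 0.25985; i = arccos(0.50976) = 59.352°.
sin r = sin 59.352°/1.334 = 0.64492; r = 40.159°.
D_min = 2·59.352° − 4·40.159° + 180° = 138.067°.
Rainbow angle = 180° − D_min = 41.933°.

41.9°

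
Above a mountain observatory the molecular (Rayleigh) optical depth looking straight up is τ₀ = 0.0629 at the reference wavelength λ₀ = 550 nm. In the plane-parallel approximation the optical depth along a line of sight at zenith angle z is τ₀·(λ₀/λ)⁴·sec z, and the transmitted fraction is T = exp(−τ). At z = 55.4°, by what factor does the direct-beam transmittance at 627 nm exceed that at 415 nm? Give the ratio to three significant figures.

Airmass: sec 55.4° = 1.7610.
τ(627 nm) = 0.0629 × (550/627)⁴ × 1.7610 = 0.0629 × 0.5921 × 1.7610 = 0.0656.
τ(415 nm) = 0.0629 × (550/415)⁴ × 1.7610 = 0.0629 × 3.0850 × 1.7610 = 0.3417.
T(627)/T(415) = exp(τ_B − τ_A) = exp(0.2761) = 1.3180.

1.32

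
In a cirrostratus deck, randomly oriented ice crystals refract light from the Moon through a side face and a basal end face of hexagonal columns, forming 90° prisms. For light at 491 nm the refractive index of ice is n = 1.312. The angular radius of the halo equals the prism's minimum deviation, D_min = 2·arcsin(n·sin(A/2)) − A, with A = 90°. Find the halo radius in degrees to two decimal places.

n·sin(A/2) = 1.312 × sin 45° = 1.312 × 0.7071 = 0.9277.
D_min = 2·arcsin(0.9277) − 90° = 2 × 68.083° − 90° = 46.166°.

46.17°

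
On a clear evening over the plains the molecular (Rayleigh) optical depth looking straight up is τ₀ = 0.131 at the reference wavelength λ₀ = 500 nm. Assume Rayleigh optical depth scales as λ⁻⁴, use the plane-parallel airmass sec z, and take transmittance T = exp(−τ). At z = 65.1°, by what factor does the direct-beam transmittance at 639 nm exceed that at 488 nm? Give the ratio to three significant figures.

1.25

Airmass: sec 65.1° = 2.3751.
τ(639 nm) = 0.131 × (500/639)⁴ × 2.3751 = 0.131 × 0.3749 × 2.3751 = 0.1166.
τ(488 nm) = 0.131 × (500/488)⁴ × 2.3751 = 0.131 × 1.1020 × 2.3751 = 0.3429.
T(639)/T(488) = exp(τ_B − τ_A) = exp(0.2263) = 1.2539.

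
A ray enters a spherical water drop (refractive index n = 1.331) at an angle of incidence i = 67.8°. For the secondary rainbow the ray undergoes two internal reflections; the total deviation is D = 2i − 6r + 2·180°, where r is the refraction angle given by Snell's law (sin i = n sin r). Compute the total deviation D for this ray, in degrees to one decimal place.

sin r = sin 67.8° / 1.331 = 0.9259/1.331 = 0.6956; r = 44.08°.
D = 2·67.8° − 6·44.08° + 2·180° = 135.60° − 264.46° + 360° = 231.14°.

231.1°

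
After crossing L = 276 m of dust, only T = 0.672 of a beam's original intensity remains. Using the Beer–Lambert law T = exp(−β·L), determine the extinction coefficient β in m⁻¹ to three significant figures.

Beer–Lambert: T = exp(−βL) ⇒ β = −ln(T)/L = −ln(0.672)/276 = 0.3975/276 = 0.00144 m⁻¹.

0.00144 m⁻¹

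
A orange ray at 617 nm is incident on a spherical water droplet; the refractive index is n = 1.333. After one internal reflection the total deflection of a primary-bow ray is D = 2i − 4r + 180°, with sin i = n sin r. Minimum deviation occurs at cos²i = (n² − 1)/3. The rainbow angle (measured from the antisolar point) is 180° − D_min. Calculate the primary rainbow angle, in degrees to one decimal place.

cos²i = (1.77689 − 1)/3 = 0.25896; i = arccos(0.50888) = 59.410°.
sin r = sin 59.410°/1.333 = 0.64579; r = 40.225°.
D_min = 2·59.410° − 4·40.225° + 180° = 137.922°.
Rainbow angle = 180° − D_min = 42.078°.

42.1°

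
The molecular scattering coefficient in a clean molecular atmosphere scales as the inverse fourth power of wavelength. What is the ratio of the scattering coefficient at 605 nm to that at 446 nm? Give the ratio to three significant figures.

0.295

Rayleigh scattering ∝ λ⁻⁴, so the ratio of coefficients is the inverse fourth power of the wavelength ratio.
σ(605)/σ(446) = (446/605)⁴ = (0.7372)⁴ = 0.2953.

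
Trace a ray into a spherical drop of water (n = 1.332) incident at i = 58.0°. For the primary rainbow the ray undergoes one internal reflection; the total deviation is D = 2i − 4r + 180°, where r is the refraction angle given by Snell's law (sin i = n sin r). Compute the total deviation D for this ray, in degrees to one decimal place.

sin r = sin 58.0° / 1.332 = 0.8480/1.332 = 0.6367; r = 39.54°.
D = 2·58.0° − 4·39.54° + 180° = 116.00° − 158.18° + 180° = 137.82°.

137.8°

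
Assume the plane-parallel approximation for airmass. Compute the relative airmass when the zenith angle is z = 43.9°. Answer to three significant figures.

X = sec z = 1/cos 43.9° = 1/0.7206 = 1.3878.

1.39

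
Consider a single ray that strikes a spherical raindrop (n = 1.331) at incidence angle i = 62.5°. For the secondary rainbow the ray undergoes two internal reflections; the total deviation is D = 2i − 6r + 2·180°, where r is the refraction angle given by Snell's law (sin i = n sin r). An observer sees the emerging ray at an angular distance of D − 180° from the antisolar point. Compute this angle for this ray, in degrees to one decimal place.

sin r = sin 62.5° / 1.331 = 0.8870/1.331 = 0.6664; r = 41.79°.
D = 2·62.5° − 6·41.79° + 2·180° = 125.00° − 250.75° + 360° = 234.25°.
Angle from antisolar point = D − 180° = 54.25°.

54.2°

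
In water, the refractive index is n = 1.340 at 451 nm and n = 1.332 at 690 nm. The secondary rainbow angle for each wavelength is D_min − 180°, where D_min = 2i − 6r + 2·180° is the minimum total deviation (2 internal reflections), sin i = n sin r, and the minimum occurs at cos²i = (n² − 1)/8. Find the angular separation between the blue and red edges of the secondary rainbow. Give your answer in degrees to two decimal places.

2.08°

At 451 nm (n = 1.340): cos²i = 0.09945 → i = 71.618°, r = 45.088°, D_min = 232.709°, rainbow angle = 52.709°.
At 690 nm (n = 1.332): cos²i = 0.09678 → i = 71.875°, r = 45.520°, D_min = 230.628°, rainbow angle = 50.628°.
Angular width = |52.709° − 50.628°| = 2.080°.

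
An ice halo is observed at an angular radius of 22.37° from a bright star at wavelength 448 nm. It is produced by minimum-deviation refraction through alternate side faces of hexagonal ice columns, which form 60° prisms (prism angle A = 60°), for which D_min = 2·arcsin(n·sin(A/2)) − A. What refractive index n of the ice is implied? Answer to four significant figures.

1.317

Rearranging: n = sin((D_min + A)/2) / sin(A/2).
(D_min + A)/2 = (22.37° + 60°)/2 = 41.185°.
n = sin 41.185° / sin 30° = 0.6585 / 0.5000 = 1.3170.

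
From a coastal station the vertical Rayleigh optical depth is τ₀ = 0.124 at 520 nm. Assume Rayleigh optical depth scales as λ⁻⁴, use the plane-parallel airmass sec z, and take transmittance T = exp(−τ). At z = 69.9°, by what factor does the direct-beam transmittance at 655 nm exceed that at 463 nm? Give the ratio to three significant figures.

Airmass: sec 69.9° = 2.9099.
τ(655 nm) = 0.124 × (520/655)⁴ × 2.9099 = 0.124 × 0.3972 × 2.9099 = 0.1433.
τ(463 nm) = 0.124 × (520/463)⁴ × 2.9099 = 0.124 × 1.5911 × 2.9099 = 0.5741.
T(655)/T(463) = exp(τ_B − τ_A) = exp(0.4308) = 1.5384.

1.54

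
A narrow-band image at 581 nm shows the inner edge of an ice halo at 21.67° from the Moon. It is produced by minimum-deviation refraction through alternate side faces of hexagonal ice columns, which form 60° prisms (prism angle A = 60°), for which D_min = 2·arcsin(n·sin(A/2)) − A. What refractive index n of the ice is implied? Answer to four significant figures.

1.308

Rearranging: n = sin((D_min + A)/2) / sin(A/2).
(D_min + A)/2 = (21.67° + 60°)/2 = 40.835°.
n = sin 40.835° / sin 30° = 0.6539 / 0.5000 = 1.3078.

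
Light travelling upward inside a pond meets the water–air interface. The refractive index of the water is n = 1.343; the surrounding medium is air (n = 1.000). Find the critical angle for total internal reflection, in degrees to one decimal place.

sin θ_c = n_air / n = 1.000 / 1.343 = 0.7446.
θ_c = arcsin(0.7446) = 48.12°.

48.1°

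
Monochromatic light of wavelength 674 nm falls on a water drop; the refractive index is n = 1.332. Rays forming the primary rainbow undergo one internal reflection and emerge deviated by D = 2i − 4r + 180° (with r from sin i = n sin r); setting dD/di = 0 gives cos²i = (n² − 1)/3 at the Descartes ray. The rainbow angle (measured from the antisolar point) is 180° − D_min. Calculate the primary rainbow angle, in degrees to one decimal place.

cos²i = (1.77422 − 1)/3 = 0.25807; i = arccos(0.50801) = 59.469°.
sin r = sin 59.469°/1.332 = 0.64666; r = 40.290°.
D_min = 2·59.469° − 4·40.290° + 180° = 137.776°.
Rainbow angle = 180° − D_min = 42.224°.

42.2°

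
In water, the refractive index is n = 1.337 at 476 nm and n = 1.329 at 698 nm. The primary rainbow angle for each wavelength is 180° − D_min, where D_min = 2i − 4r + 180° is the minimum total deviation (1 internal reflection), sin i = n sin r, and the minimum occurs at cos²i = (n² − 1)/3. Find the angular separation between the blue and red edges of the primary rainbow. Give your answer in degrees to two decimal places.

1.16°

At 476 nm (n = 1.337): cos²i = 0.26252 → i = 59.178°, r = 39.964°, D_min = 138.500°, rainbow angle = 41.500°.
At 698 nm (n = 1.329): cos²i = 0.25541 → i = 59.643°, r = 40.487°, D_min = 137.337°, rainbow angle = 42.663°.
Angular width = |41.500° − 42.663°| = 1.163°.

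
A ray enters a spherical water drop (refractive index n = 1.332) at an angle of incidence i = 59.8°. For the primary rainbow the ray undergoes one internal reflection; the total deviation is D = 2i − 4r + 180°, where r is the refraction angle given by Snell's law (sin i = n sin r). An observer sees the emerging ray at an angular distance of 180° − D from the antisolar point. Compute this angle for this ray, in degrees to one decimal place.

42.2°

sin r = sin 59.8° / 1.332 = 0.8643/1.332 = 0.6489; r = 40.46°.
D = 2·59.8° − 4·40.46° + 180° = 119.60° − 161.82° + 180° = 137.78°.
Angle from antisolar point = 180° − D = 42.22°.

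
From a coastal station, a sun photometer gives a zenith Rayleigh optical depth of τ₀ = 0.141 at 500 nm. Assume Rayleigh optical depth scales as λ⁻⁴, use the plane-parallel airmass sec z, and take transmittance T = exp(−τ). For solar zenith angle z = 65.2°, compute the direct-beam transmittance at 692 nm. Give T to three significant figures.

0.912

sec 65.2° = 2.3841.
τ = 0.141 × (500/692)⁴ × 2.3841 = 0.141 × 0.2726 × 2.3841 = 0.0916.
T = exp(−0.0916) = 0.9125.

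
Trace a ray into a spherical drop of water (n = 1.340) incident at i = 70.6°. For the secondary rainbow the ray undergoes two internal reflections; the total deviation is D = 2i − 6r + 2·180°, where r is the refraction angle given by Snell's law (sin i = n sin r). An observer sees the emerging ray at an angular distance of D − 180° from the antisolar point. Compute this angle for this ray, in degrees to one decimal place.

sin r = sin 70.6° / 1.340 = 0.9432/1.340 = 0.7039; r = 44.74°.
D = 2·70.6° − 6·44.74° + 2·180° = 141.20° − 268.44° + 360° = 232.76°.
Angle from antisolar point = D − 180° = 52.76°.

52.8°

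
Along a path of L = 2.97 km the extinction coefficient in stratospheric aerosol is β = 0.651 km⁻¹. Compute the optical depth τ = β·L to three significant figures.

1.93

τ = β·L = 0.651 × 2.97 = 1.9335.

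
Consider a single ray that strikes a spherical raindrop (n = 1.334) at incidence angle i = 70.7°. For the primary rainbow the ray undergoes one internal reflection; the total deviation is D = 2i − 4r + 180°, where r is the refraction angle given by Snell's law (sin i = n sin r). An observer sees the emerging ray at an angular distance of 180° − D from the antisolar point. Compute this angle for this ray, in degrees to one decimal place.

38.7°

sin r = sin 70.7° / 1.334 = 0.9438/1.334 = 0.7075; r = 45.03°.
D = 2·70.7° − 4·45.03° + 180° = 141.40° − 180.13° + 180° = 141.27°.
Angle from antisolar point = 180° − D = 38.73°.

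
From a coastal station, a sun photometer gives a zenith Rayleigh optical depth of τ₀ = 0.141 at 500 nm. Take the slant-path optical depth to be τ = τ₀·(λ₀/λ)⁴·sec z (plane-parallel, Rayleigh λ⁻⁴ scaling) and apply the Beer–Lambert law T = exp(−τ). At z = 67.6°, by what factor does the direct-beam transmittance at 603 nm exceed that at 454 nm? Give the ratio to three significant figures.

1.45

Airmass: sec 67.6° = 2.6242.
τ(603 nm) = 0.141 × (500/603)⁴ × 2.6242 = 0.141 × 0.4727 × 2.6242 = 0.1749.
τ(454 nm) = 0.141 × (500/454)⁴ × 2.6242 = 0.141 × 1.4711 × 2.6242 = 0.5443.
T(603)/T(454) = exp(τ_B − τ_A) = exp(0.3694) = 1.4469.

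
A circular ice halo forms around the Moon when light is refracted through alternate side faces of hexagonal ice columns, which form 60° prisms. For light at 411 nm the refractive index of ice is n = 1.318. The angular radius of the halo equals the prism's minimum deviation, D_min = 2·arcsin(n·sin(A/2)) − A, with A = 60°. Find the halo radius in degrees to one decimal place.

22.4°

n·sin(A/2) = 1.318 × sin 30° = 1.318 × 0.5000 = 0.6590.
D_min = 2·arcsin(0.6590) − 60° = 2 × 41.224° − 60° = 22.447°.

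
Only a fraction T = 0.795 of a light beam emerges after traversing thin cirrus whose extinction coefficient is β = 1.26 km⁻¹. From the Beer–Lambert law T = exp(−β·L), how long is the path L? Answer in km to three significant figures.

0.182 km

Beer–Lambert: T = exp(−βL) ⇒ L = −ln(T)/β = −ln(0.795)/1.26 = 0.2294/1.26 = 0.1821 km.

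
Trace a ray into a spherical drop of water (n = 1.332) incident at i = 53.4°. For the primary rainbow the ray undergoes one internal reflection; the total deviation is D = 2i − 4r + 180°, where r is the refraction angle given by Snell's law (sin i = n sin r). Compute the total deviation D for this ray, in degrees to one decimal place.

sin r = sin 53.4° / 1.332 = 0.8028/1.332 = 0.6027; r = 37.06°.
D = 2·53.4° − 4·37.06° + 180° = 106.80° − 148.26° + 180° = 138.54°.

138.5°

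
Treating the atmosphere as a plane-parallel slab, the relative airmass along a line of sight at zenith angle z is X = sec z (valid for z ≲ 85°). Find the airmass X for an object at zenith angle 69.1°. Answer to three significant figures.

2.80

X = sec z = 1/cos 69.1° = 1/0.3567 = 2.8032.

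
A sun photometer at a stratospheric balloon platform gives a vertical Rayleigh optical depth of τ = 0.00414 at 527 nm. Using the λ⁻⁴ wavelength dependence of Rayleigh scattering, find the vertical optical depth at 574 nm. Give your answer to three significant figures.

0.00294

τ(574 nm) = τ(527 nm) × (527/574)⁴ = 0.00414 × (0.9181)⁴ = 0.00414 × 0.7106 = 0.0029.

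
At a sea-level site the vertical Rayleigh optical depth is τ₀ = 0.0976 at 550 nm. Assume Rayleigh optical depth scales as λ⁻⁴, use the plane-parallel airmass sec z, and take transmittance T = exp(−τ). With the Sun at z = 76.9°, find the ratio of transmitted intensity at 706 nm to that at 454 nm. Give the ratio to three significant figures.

2.16

Airmass: sec 76.9° = 4.4121.
τ(706 nm) = 0.0976 × (550/706)⁴ × 4.4121 = 0.0976 × 0.3683 × 4.4121 = 0.1586.
τ(454 nm) = 0.0976 × (550/454)⁴ × 4.4121 = 0.0976 × 2.1539 × 4.4121 = 0.9275.
T(706)/T(454) = exp(τ_B − τ_A) = exp(0.7689) = 2.1574.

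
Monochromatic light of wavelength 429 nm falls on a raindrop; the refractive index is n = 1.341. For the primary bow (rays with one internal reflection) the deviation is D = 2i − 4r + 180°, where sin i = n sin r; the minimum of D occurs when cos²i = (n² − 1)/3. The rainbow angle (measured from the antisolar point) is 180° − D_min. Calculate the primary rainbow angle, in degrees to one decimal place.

40.9°

cos²i = (1.79828 − 1)/3 = 0.26609; i = arccos(0.51584) = 58.946°.
sin r = sin 58.946°/1.341 = 0.63884; r = 39.705°.
D_min = 2·58.946° − 4·39.705° + 180° = 139.071°.
Rainbow angle = 180° − D_min = 40.929°.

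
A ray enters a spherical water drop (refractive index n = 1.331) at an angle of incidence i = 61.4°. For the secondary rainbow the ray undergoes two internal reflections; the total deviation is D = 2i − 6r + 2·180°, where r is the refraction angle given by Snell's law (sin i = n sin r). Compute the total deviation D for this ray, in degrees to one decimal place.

sin r = sin 61.4° / 1.331 = 0.8780/1.331 = 0.6596; r = 41.27°.
D = 2·61.4° − 6·41.27° + 2·180° = 122.80° − 247.64° + 360° = 235.16°.

235.2°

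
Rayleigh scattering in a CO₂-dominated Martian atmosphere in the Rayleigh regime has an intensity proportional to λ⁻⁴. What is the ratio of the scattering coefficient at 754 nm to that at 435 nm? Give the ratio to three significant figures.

0.111

Rayleigh scattering ∝ λ⁻⁴, so the ratio of coefficients is the inverse fourth power of the wavelength ratio.
σ(754)/σ(435) = (435/754)⁴ = (0.5769)⁴ = 0.1108.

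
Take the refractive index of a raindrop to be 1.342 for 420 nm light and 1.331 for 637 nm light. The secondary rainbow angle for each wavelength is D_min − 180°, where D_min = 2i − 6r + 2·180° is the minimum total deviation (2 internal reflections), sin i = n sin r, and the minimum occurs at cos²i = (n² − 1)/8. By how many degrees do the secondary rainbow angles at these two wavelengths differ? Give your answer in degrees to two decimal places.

2.86°

At 420 nm (n = 1.342): cos²i = 0.10012 → i = 71.554°, r = 44.981°, D_min = 233.222°, rainbow angle = 53.222°.
At 637 nm (n = 1.331): cos²i = 0.09645 → i = 71.907°, r = 45.575°, D_min = 230.365°, rainbow angle = 50.365°.
Angular width = |53.222° − 50.365°| = 2.857°.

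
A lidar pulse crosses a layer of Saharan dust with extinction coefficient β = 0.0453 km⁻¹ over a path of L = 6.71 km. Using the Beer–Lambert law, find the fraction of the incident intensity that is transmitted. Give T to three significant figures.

0.738

τ = β·L = 0.0453 × 6.71 = 0.3040.
T = exp(−0.3040) = 0.7379.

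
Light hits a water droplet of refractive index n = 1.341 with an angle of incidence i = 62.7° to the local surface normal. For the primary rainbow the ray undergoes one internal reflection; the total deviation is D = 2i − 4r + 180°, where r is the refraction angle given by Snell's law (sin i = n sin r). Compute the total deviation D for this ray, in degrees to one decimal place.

139.4°

sin r = sin 62.7° / 1.341 = 0.8886/1.341 = 0.6627; r = 41.50°.
D = 2·62.7° − 4·41.50° + 180° = 125.40° − 166.01° + 180° = 139.39°.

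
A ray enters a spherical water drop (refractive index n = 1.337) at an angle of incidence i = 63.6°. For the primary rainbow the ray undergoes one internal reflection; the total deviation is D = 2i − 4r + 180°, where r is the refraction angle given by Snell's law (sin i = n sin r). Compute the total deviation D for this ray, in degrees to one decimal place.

sin r = sin 63.6° / 1.337 = 0.8957/1.337 = 0.6699; r = 42.06°.
D = 2·63.6° − 4·42.06° + 180° = 127.20° − 168.25° + 180° = 138.95°.

138.9°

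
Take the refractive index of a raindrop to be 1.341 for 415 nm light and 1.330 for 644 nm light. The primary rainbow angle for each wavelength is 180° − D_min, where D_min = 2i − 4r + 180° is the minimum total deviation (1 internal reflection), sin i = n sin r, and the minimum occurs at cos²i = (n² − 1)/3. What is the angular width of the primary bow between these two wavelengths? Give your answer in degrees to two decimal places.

At 415 nm (n = 1.341): cos²i = 0.26609 → i = 58.946°, r = 39.705°, D_min = 139.071°, rainbow angle = 40.929°.
At 644 nm (n = 1.330): cos²i = 0.25630 → i = 59.585°, r = 40.422°, D_min = 137.484°, rainbow angle = 42.516°.
Angular width = |40.929° − 42.516°| = 1.588°.

1.59°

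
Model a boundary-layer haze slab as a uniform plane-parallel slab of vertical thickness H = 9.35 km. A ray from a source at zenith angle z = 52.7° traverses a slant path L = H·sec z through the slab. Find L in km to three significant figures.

sec z = 1/cos 52.7° = 1.6502.
L = 9.35 × 1.6502 = 15.429 km.

15.4 km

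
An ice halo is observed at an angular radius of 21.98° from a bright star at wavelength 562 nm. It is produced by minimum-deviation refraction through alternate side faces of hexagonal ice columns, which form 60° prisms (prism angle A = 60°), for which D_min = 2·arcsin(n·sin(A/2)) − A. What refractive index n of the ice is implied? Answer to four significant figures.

1.312

Rearranging: n = sin((D_min + A)/2) / sin(A/2).
(D_min + A)/2 = (21.98° + 60°)/2 = 40.990°.
n = sin 40.990° / sin 30° = 0.6559 / 0.5000 = 1.3119.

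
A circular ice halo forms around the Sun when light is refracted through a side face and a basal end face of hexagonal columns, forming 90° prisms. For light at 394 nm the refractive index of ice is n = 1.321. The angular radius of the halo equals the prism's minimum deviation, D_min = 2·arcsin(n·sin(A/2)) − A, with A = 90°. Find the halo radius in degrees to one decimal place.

n·sin(A/2) = 1.321 × sin 45° = 1.321 × 0.7071 = 0.9341.
D_min = 2·arcsin(0.9341) − 90° = 2 × 69.081° − 90° = 48.163°.

48.2°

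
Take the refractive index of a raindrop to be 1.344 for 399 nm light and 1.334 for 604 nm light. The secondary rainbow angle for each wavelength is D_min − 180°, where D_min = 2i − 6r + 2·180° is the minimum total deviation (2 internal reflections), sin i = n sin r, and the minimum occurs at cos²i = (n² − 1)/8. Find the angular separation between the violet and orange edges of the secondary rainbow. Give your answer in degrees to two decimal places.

At 399 nm (n = 1.344): cos²i = 0.10079 → i = 71.490°, r = 44.874°, D_min = 233.733°, rainbow angle = 53.733°.
At 604 nm (n = 1.334): cos²i = 0.09744 → i = 71.810°, r = 45.411°, D_min = 231.153°, rainbow angle = 51.153°.
Angular width = |53.733° − 51.153°| = 2.580°.

2.58°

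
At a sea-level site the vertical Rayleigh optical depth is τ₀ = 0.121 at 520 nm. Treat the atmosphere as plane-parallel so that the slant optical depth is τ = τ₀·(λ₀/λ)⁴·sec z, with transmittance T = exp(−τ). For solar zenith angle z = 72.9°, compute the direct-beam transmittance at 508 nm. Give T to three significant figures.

0.636

sec 72.9° = 3.4009.
τ = 0.121 × (520/508)⁴ × 3.4009 = 0.121 × 1.0979 × 3.4009 = 0.4518.
T = exp(−0.4518) = 0.6365.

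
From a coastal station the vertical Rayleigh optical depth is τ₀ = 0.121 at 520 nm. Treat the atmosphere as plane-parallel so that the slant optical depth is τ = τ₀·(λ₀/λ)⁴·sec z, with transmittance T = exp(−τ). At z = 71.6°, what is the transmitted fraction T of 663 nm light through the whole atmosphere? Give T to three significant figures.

sec 71.6° = 3.1681.
τ = 0.121 × (520/663)⁴ × 3.1681 = 0.121 × 0.3784 × 3.1681 = 0.1451.
T = exp(−0.1451) = 0.8650.

0.865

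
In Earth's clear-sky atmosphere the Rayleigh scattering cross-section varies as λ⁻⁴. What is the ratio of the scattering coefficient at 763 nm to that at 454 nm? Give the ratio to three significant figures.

0.125

Rayleigh scattering ∝ λ⁻⁴, so the ratio of coefficients is the inverse fourth power of the wavelength ratio.
σ(763)/σ(454) = (454/763)⁴ = (0.5950)⁴ = 0.1254.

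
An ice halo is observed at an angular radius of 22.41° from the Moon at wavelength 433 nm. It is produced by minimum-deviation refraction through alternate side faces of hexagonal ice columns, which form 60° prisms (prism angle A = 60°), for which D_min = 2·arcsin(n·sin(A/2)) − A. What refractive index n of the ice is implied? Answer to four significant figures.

Rearranging: n = sin((D_min + A)/2) / sin(A/2).
(D_min + A)/2 = (22.41° + 60°)/2 = 41.205°.
n = sin 41.205° / sin 30° = 0.6588 / 0.5000 = 1.3175.

1.318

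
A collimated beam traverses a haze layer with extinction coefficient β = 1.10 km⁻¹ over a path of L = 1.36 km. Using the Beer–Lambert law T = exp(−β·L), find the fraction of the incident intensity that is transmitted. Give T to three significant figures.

0.224

τ = β·L = 1.10 × 1.36 = 1.4960.
T = exp(−1.4960) = 0.2240.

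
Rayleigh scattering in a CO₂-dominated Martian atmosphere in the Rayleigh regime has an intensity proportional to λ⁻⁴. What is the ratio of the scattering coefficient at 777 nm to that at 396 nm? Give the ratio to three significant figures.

Rayleigh scattering ∝ λ⁻⁴, so the ratio of coefficients is the inverse fourth power of the wavelength ratio.
σ(777)/σ(396) = (396/777)⁴ = (0.5097)⁴ = 0.06747.

0.0675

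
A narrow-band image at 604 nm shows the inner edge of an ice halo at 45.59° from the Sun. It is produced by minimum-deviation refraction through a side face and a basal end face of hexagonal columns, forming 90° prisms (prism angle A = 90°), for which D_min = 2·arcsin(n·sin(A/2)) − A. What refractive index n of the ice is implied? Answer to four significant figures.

Rearranging: n = sin((D_min + A)/2) / sin(A/2).
(D_min + A)/2 = (45.59° + 90°)/2 = 67.795°.
n = sin 67.795° / sin 45° = 0.9258 / 0.7071 = 1.3093.

1.309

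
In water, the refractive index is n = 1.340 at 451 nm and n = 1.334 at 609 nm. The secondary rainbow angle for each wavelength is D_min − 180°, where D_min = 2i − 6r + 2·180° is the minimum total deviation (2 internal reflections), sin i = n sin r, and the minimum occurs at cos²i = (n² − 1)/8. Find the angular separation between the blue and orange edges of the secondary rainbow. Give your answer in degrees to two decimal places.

1.56°

At 451 nm (n = 1.340): cos²i = 0.09945 → i = 71.618°, r = 45.088°, D_min = 232.709°, rainbow angle = 52.709°.
At 609 nm (n = 1.334): cos²i = 0.09744 → i = 71.810°, r = 45.411°, D_min = 231.153°, rainbow angle = 51.153°.
Angular width = |52.709° − 51.153°| = 1.556°.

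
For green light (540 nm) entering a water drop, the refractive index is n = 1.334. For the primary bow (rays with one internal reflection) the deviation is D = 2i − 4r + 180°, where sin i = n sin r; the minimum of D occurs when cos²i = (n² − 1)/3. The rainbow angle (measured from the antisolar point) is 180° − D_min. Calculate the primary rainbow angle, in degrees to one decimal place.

41.9°

cos²i = (1.77956 − 1)/3 = 0.25985; i = arccos(0.50976) = 59.352°.
sin r = sin 59.352°/1.334 = 0.64492; r = 40.159°.
D_min = 2·59.352° − 4·40.159° + 180° = 138.067°.
Rainbow angle = 180° − D_min = 41.933°.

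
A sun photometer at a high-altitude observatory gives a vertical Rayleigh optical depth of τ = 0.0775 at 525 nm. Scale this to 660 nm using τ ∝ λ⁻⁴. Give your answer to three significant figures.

0.0310

τ(660 nm) = τ(525 nm) × (525/660)⁴ = 0.0775 × (0.7955)⁴ = 0.0775 × 0.4004 = 0.0310.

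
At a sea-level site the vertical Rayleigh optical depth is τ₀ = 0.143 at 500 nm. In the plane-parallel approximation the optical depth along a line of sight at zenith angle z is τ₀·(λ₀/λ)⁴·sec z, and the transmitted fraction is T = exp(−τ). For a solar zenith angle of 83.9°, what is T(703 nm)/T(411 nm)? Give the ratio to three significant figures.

Airmass: sec 83.9° = 9.4105.
τ(703 nm) = 0.143 × (500/703)⁴ × 9.4105 = 0.143 × 0.2559 × 9.4105 = 0.3444.
τ(411 nm) = 0.143 × (500/411)⁴ × 9.4105 = 0.143 × 2.1903 × 9.4105 = 2.9476.
T(703)/T(411) = exp(τ_B − τ_A) = exp(2.6032) = 13.5069.

13.5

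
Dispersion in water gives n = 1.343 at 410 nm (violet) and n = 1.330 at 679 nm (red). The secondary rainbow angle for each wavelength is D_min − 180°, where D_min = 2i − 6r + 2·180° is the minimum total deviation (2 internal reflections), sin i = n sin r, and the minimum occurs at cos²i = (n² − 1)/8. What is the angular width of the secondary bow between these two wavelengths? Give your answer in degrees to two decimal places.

3.38°

At 410 nm (n = 1.343): cos²i = 0.10046 → i = 71.522°, r = 44.928°, D_min = 233.478°, rainbow angle = 53.478°.
At 679 nm (n = 1.330): cos²i = 0.09611 → i = 71.940°, r = 45.630°, D_min = 230.101°, rainbow angle = 50.101°.
Angular width = |53.478° − 50.101°| = 3.377°.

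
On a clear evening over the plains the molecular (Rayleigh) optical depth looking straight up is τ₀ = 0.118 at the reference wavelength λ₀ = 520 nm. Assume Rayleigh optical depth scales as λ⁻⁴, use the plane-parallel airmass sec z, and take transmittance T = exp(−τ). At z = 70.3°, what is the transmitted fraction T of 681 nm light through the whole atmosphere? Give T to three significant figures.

sec 70.3° = 2.9665.
τ = 0.118 × (520/681)⁴ × 2.9665 = 0.118 × 0.3400 × 2.9665 = 0.1190.
T = exp(−0.1190) = 0.8878.

0.888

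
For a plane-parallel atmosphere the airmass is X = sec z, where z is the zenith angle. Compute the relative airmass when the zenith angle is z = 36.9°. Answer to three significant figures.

1.25

X = sec z = 1/cos 36.9° = 1/0.7997 = 1.2505.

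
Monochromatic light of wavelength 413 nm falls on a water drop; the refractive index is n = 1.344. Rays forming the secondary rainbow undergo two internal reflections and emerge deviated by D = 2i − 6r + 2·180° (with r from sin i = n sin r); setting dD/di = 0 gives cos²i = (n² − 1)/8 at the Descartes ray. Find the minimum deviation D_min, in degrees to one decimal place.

233.7°

cos²i = (1.80634 − 1)/8 = 0.10079; i = arccos(0.31748) = 71.490°.
sin r = sin 71.490°/1.344 = 0.70555; r = 44.874°.
D_min = 2·71.490° − 6·44.874° + 360° = 233.733°.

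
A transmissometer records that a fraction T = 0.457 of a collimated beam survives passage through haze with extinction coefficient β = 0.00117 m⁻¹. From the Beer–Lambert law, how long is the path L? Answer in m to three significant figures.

Beer–Lambert: T = exp(−βL) ⇒ L = −ln(T)/β = −ln(0.457)/0.00117 = 0.7831/0.00117 = 669.3 m.

669 m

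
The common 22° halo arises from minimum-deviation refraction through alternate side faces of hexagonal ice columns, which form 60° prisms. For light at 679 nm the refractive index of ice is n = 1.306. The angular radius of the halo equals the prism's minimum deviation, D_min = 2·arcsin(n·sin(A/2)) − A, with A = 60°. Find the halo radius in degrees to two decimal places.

n·sin(A/2) = 1.306 × sin 30° = 1.306 × 0.5000 = 0.6530.
D_min = 2·arcsin(0.6530) − 60° = 2 × 40.768° − 60° = 21.536°.

21.54°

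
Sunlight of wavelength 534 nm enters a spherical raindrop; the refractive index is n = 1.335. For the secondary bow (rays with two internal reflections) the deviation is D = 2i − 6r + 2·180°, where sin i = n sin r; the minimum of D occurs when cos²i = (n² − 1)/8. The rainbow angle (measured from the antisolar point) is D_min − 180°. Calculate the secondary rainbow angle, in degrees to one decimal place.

51.4°

cos²i = (1.78222 − 1)/8 = 0.09778; i = arccos(0.31269) = 71.778°.
sin r = sin 71.778°/1.335 = 0.71150; r = 45.357°.
D_min = 2·71.778° − 6·45.357° + 360° = 231.414°.
Rainbow angle = D_min − 180° = 51.414°.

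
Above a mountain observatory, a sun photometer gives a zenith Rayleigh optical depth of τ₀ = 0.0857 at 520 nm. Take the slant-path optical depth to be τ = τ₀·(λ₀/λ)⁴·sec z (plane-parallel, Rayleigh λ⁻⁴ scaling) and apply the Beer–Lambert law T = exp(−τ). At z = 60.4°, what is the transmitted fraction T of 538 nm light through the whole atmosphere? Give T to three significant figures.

0.859

sec 60.4° = 2.0245.
τ = 0.0857 × (520/538)⁴ × 2.0245 = 0.0857 × 0.8727 × 2.0245 = 0.1514.
T = exp(−0.1514) = 0.8595.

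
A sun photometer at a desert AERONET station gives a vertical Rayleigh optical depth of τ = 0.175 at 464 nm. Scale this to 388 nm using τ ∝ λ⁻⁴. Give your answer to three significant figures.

0.358

τ(388 nm) = τ(464 nm) × (464/388)⁴ = 0.175 × (1.1959)⁴ = 0.175 × 2.0452 = 0.3579.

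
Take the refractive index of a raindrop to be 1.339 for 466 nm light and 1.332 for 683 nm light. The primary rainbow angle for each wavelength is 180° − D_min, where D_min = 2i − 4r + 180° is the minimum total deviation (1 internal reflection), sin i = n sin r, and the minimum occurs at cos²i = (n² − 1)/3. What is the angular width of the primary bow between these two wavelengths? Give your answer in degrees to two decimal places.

At 466 nm (n = 1.339): cos²i = 0.26431 → i = 59.062°, r = 39.834°, D_min = 138.786°, rainbow angle = 41.214°.
At 683 nm (n = 1.332): cos²i = 0.25807 → i = 59.469°, r = 40.290°, D_min = 137.776°, rainbow angle = 42.224°.
Angular width = |41.214° − 42.224°| = 1.010°.

1.01°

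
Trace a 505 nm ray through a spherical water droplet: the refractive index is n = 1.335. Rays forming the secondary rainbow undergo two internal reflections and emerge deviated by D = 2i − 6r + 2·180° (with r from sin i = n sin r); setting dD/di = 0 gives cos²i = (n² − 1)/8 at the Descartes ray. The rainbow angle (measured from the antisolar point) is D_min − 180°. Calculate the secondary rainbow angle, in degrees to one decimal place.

cos²i = (1.78222 − 1)/8 = 0.09778; i = arccos(0.31269) = 71.778°.
sin r = sin 71.778°/1.335 = 0.71150; r = 45.357°.
D_min = 2·71.778° − 6·45.357° + 360° = 231.414°.
Rainbow angle = D_min − 180° = 51.414°.

51.4°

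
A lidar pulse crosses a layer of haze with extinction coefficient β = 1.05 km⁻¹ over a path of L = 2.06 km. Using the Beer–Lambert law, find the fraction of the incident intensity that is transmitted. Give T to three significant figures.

τ = β·L = 1.05 × 2.06 = 2.1630.
T = exp(−2.1630) = 0.1150.

0.115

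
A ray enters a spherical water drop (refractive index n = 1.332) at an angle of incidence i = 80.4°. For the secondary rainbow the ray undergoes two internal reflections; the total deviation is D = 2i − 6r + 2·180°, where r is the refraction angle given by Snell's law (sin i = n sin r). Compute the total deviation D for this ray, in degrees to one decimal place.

234.3°

sin r = sin 80.4° / 1.332 = 0.9860/1.332 = 0.7402; r = 47.75°.
D = 2·80.4° − 6·47.75° + 2·180° = 160.80° − 286.51° + 360° = 234.29°.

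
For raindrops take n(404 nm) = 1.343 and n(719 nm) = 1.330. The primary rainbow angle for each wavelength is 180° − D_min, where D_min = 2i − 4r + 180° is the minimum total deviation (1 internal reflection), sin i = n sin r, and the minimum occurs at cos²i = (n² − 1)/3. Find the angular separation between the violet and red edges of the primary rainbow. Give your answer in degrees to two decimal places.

1.87°

At 404 nm (n = 1.343): cos²i = 0.26788 → i = 58.830°, r = 39.577°, D_min = 139.354°, rainbow angle = 40.646°.
At 719 nm (n = 1.330): cos²i = 0.25630 → i = 59.585°, r = 40.422°, D_min = 137.484°, rainbow angle = 42.516°.
Angular width = |40.646° − 42.516°| = 1.871°.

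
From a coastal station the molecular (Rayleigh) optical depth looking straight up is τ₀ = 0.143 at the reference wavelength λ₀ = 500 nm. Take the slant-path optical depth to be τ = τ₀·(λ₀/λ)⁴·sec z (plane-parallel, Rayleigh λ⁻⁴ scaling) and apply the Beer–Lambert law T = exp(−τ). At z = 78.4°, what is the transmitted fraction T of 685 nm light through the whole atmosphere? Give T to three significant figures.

sec 78.4° = 4.9732.
τ = 0.143 × (500/685)⁴ × 4.9732 = 0.143 × 0.2839 × 4.9732 = 0.2019.
T = exp(−0.2019) = 0.8172.

0.817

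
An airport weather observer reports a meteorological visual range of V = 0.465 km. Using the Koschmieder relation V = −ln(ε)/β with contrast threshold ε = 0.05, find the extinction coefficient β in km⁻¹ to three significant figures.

6.44 km⁻¹

β = −ln(0.05) / V = 2.996 / 0.465 = 6.4424 km⁻¹.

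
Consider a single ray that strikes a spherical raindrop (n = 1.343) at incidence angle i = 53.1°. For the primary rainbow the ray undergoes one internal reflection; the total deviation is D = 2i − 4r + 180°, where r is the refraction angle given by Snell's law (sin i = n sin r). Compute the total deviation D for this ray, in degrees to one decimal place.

sin r = sin 53.1° / 1.343 = 0.7997/1.343 = 0.5954; r = 36.54°.
D = 2·53.1° − 4·36.54° + 180° = 106.20° − 146.18° + 180° = 140.02°.

140.0°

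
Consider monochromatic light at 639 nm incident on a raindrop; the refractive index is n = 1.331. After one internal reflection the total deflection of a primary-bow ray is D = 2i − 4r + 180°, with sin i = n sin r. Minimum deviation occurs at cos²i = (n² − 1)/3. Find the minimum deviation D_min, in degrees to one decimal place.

137.6°

cos²i = (1.77156 − 1)/3 = 0.25719; i = arccos(0.50714) = 59.527°.
sin r = sin 59.527°/1.331 = 0.64753; r = 40.356°.
D_min = 2·59.527° − 4·40.356° + 180° = 137.630°.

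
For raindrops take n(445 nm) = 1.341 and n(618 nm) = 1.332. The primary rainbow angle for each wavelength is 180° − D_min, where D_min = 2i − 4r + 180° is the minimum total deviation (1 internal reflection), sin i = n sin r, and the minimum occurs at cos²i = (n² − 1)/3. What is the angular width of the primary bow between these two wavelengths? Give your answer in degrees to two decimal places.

At 445 nm (n = 1.341): cos²i = 0.26609 → i = 58.946°, r = 39.705°, D_min = 139.071°, rainbow angle = 40.929°.
At 618 nm (n = 1.332): cos²i = 0.25807 → i = 59.469°, r = 40.290°, D_min = 137.776°, rainbow angle = 42.224°.
Angular width = |40.929° − 42.224°| = 1.295°.

1.29°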